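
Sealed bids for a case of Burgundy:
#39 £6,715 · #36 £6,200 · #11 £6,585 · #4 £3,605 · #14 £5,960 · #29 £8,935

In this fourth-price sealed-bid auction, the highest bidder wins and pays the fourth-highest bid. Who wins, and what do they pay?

Bids ranked: 8,935 (#29) > 6,715 (#39) > 6,585 (#11) > 6,200 (#36) > 5,960 (#14) > 3,605 (#4)
#29 is highest; pays the fourth-highest bid, £6,200.

#29 pays £6,200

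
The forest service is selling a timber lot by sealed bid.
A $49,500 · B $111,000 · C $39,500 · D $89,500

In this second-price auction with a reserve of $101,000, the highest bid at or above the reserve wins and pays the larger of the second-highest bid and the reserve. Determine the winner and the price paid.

Second-price auction with a reserve of $101,000: the highest bid at or above the reserve wins and pays the larger of the second-highest bid and the reserve.
Bids in order: 111,000 (B) > 89,500 (D) > 49,500 (A) > 39,500 (C)
Highest eligible bid: B at $111,000.
max(second-highest $89,500, reserve $101,000) = $101,000.

B pays $101,000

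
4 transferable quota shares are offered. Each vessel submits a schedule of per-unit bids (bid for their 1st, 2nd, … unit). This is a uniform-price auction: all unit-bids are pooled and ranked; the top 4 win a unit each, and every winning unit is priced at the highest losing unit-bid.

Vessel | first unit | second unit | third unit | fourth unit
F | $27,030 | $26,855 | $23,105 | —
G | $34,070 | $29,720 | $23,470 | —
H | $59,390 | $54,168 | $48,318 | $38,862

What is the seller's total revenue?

Pooled unit-bids ranked (top 4): 59,390 (H-1), 54,168 (H-2), 48,318 (H-3), 38,862 (H-4)
First bid not allocated: $34,070.
Allocation: H 4. Every unit priced at $34,070.
Revenue = 4 × 34,070 = $136,280.

Total revenue: $136,280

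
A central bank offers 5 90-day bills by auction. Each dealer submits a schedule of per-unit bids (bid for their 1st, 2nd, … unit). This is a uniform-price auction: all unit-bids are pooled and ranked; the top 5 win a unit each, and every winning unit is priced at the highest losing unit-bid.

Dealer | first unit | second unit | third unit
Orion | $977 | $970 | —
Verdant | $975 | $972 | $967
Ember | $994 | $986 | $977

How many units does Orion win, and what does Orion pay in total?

Orion: 1 unit, pays $972

Merging the schedules and taking the best 5: 994 (Ember-1), 986 (Ember-2), 977 (Orion-1), 977 (Ember-3), 975 (Verdant-1)
Highest rejected unit-bid = $972.
Orion wins 1 unit(s) at $972 each.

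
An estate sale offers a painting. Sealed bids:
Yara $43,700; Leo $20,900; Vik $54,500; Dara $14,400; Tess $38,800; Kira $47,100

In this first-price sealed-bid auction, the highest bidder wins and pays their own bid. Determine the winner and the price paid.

Rule: the highest bidder wins and pays their own bid.
Bids in order: 54,500 (Vik) > 47,100 (Kira) > 43,700 (Yara) > 38,800 (Tess) > 20,900 (Leo) > 14,400 (Dara)
Vik is highest → pays own bid, $54,500.

Vik pays $54,500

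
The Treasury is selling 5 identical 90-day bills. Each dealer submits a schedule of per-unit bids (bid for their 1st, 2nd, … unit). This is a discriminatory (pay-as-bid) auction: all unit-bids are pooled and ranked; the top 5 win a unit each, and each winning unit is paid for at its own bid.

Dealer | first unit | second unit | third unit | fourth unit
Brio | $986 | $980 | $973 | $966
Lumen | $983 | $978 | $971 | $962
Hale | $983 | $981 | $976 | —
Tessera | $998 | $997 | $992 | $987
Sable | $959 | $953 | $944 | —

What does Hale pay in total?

Hale pays $0

Merging the schedules and taking the best 5: 998 (Tessera-1), 997 (Tessera-2), 992 (Tessera-3), 987 (Tessera-4), 986 (Brio-1)
Next rejected bid: $983 (not a price — pay-as-bid).
Hale wins no units.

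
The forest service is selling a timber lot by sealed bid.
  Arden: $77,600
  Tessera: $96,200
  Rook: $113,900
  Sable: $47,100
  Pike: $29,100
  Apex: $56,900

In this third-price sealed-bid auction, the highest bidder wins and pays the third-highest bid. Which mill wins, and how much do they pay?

Bids ranked: 113,900 (Rook) > 96,200 (Tessera) > 77,600 (Arden) > 56,900 (Apex) > 47,100 (Sable) > 29,100 (Pike)
Rook wins; payment is bid #3 in the ranking = $77,600.

Rook pays $77,600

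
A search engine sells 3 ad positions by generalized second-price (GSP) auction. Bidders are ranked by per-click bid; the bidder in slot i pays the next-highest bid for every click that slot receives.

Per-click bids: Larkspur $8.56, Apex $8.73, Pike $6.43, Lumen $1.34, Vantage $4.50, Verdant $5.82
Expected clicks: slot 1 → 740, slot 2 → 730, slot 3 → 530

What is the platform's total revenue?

Total revenue: $14112.90

Per-click bids in order: $8.73 (Apex) > $8.56 (Larkspur) > $6.43 (Pike) > $5.82 (Verdant) > …
Slot 1: Apex pays $8.56 × 740 = $6334.40
Slot 2: Larkspur pays $6.43 × 730 = $4693.90
Slot 3: Pike pays $5.82 × 530 = $3084.60
Total = $14112.90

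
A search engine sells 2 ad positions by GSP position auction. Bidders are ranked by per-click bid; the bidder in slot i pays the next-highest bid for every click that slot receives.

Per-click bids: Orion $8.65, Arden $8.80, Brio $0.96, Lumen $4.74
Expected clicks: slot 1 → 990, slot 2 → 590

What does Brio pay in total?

Ranked by bid: $8.80 (Arden) > $8.65 (Orion) > $4.74 (Lumen) > …
Brio ranks below slot 2 → no slot, pays nothing.

Brio pays $0.00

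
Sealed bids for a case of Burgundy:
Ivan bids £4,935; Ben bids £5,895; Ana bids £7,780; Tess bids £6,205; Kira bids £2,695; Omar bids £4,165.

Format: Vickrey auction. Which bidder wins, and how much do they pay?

Ana pays £6,205

Rule: the highest bidder wins and pays the second-highest bid.
Bids in order: 7,780 (Ana) > 6,205 (Tess) > 5,895 (Ben) > 4,935 (Ivan) > 4,165 (Omar) > 2,695 (Kira)
Ana is highest; pays the second-highest bid, £6,205.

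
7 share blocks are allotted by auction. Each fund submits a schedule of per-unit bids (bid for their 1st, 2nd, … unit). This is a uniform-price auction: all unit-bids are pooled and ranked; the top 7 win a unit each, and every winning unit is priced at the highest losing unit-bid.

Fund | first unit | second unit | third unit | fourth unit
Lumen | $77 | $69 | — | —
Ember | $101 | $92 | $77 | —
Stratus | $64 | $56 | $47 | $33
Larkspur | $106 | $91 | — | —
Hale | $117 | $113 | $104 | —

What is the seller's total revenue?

Pooled unit-bids ranked (top 7): 117 (Hale-1), 113 (Hale-2), 106 (Larkspur-1), 104 (Hale-3), 101 (Ember-1), 92 (Ember-2), 91 (Larkspur-2)
Highest rejected unit-bid = $77.
Allocation: Ember 2, Hale 3, Larkspur 2. Every unit priced at $77.
Revenue = 7 × 77 = $539.

Total revenue: $539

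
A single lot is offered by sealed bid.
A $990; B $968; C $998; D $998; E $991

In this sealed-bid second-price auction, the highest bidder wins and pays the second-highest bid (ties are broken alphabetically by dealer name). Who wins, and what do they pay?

C pays $998

Sorting bids: 998 (C) > 998 (D) > 991 (E) > 990 (A) > 968 (B)
C and D tie at $998; tie-break gives it to C.
C is highest; pays the second-highest bid, $998.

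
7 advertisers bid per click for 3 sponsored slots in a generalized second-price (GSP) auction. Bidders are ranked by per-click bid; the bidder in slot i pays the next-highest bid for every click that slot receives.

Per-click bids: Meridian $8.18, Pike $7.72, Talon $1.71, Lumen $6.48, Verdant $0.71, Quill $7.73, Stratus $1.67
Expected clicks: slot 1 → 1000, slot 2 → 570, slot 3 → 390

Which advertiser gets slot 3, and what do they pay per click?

Pike; $6.48 per click

Ranked by bid: $8.18 (Meridian) > $7.73 (Quill) > $7.72 (Pike) > $6.48 (Lumen) > …
Slot 3 goes to the third-ranked bidder, Pike, who pays the next bid down: $6.48/click.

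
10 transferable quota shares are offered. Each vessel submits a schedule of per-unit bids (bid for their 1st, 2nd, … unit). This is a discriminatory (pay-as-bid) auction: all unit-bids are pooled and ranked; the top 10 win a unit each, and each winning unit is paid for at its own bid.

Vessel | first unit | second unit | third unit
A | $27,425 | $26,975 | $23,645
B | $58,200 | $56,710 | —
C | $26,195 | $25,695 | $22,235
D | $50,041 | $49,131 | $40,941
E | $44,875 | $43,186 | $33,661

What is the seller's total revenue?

All unit-bids, highest first — top 10: 58,200 (B-1), 56,710 (B-2), 50,041 (D-1), 49,131 (D-2), 44,875 (E-1), 43,186 (E-2), 40,941 (D-3), 33,661 (E-3), 27,425 (A-1), 26,975 (A-2)
Next rejected bid: $26,195 (not a price — pay-as-bid).
Each winning unit pays its own bid.
Revenue = 58,200 + 56,710 + 50,041 + 49,131 + 44,875 + 43,186 + 40,941 + 33,661 + 27,425 + 26,975 = $431,145.

Total revenue: $431,145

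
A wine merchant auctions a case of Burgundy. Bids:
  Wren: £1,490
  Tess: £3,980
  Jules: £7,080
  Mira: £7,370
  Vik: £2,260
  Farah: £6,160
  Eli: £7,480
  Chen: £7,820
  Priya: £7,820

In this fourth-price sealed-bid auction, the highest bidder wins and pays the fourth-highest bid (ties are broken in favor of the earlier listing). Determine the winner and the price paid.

Chen pays £7,370

Bids in order: 7,820 (Chen) > 7,820 (Priya) > 7,480 (Eli) > 7,370 (Mira) > 7,080 (Jules) > 6,160 (Farah) > …
Tie at £7,820 → Chen wins by tie-break.
Chen is highest; pays the fourth-highest bid, £7,370.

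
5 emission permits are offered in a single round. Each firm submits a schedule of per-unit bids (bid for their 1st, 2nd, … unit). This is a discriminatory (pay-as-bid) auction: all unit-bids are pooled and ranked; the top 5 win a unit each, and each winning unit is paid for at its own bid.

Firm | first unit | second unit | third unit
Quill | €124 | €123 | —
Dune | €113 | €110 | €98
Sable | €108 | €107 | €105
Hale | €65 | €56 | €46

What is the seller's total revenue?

Pooled unit-bids ranked (top 5): 124 (Quill-1), 123 (Quill-2), 113 (Dune-1), 110 (Dune-2), 108 (Sable-1)
Next rejected bid: €107 (not a price — pay-as-bid).
Each winning unit pays its own bid.
Revenue = 124 + 123 + 113 + 110 + 108 = €578.

Total revenue: €578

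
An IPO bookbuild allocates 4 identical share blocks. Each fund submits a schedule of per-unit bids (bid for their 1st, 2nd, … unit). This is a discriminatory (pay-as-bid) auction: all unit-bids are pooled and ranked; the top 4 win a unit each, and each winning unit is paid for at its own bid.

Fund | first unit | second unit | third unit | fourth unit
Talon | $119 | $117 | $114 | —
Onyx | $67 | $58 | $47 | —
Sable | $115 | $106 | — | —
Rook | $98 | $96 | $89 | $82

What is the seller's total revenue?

Pooled unit-bids ranked (top 4): 119 (Talon-1), 117 (Talon-2), 115 (Sable-1), 114 (Talon-3)
Next rejected bid: $106 (not a price — pay-as-bid).
Each winning unit pays its own bid.
Revenue = 119 + 117 + 115 + 114 = $465.

Total revenue: $465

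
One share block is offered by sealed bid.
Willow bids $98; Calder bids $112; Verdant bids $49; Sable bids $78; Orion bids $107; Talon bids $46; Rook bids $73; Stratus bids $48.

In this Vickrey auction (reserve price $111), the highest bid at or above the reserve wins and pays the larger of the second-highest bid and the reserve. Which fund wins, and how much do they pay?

Rule: the highest bid at or above the reserve wins and pays the larger of the second-highest bid and the reserve.
Bids ranked: 112 (Calder) > 107 (Orion) > 98 (Willow) > 78 (Sable) > 73 (Rook) > 49 (Verdant) > …
Highest eligible bid: Calder at $112.
Second-highest bid $107 is below the reserve $111, so the reserve binds → payment $111.

Calder pays $111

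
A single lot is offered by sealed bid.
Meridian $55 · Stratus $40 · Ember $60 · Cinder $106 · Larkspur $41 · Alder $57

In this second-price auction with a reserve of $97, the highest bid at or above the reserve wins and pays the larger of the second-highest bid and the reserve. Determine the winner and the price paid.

Bids ranked: 106 (Cinder) > 60 (Ember) > 57 (Alder) > 55 (Meridian) > 41 (Larkspur) > 40 (Stratus)
Highest eligible bid: Cinder at $106.
max(second-highest $60, reserve $97) = $97.

Cinder pays $97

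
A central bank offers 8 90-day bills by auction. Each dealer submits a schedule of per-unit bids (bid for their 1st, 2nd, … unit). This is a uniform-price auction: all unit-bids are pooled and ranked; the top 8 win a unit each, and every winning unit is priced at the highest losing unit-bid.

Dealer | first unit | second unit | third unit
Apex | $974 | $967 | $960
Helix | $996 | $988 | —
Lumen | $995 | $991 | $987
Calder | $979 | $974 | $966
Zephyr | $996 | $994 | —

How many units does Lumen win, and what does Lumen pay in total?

Merging the schedules and taking the best 8: 996 (Helix-1), 996 (Zephyr-1), 995 (Lumen-1), 994 (Zephyr-2), 991 (Lumen-2), 988 (Helix-2), 987 (Lumen-3), 979 (Calder-1)
Highest rejected unit-bid = $974.
Lumen wins 3 unit(s) at $974 each.

Lumen: 3 units, pays $2,922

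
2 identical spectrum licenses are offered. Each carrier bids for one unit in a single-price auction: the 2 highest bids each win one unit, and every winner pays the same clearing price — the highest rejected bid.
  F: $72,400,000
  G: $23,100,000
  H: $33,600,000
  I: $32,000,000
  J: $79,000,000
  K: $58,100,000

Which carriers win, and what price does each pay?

J, F; each pays $58,100,000

Ordering the bids: 79,000,000 (J), 72,400,000 (F), 58,100,000 (K), 33,600,000 (H), …
Winners (2 units): J, F.
Highest unsuccessful bid: $58,100,000 → clearing price.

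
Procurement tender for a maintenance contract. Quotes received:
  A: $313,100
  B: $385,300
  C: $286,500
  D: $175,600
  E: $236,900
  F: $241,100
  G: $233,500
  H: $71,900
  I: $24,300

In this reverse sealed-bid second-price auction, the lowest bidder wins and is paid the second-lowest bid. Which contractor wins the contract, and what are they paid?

Reverse sealed-bid second-price auction: the lowest bidder wins and is paid the second-lowest bid.
Sorting bids: 24,300 (I) < 71,900 (H) < 175,600 (D) < 233,500 (G) < 236,900 (E) < 241,100 (F) < …
I is lowest; is paid the second-lowest bid, $71,900.

I is paid $71,900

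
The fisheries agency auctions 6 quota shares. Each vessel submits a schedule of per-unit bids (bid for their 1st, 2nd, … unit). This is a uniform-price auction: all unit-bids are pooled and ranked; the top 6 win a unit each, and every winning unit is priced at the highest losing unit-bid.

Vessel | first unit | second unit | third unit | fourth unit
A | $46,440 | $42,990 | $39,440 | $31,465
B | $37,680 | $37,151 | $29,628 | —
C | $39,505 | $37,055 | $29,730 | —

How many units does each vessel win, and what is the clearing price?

Merging the schedules and taking the best 6: 46,440 (A-1), 42,990 (A-2), 39,505 (C-1), 39,440 (A-3), 37,680 (B-1), 37,151 (B-2)
Highest rejected unit-bid = $37,055.
Allocation: A 3, B 2, C 1.

A 3, B 2, C 1; clearing price $37,055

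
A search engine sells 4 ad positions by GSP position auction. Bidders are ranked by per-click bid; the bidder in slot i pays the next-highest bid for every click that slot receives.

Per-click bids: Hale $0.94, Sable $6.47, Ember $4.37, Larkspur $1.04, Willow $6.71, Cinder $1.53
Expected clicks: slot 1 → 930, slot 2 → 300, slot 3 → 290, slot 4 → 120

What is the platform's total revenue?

Total revenue: $7896.60

Sorting advertisers: $6.71 (Willow) > $6.47 (Sable) > $4.37 (Ember) > $1.53 (Cinder) > $1.04 (Larkspur) > …
Slot 1: Willow pays $6.47 × 930 = $6017.10
Slot 2: Sable pays $4.37 × 300 = $1311.00
Slot 3: Ember pays $1.53 × 290 = $443.70
Slot 4: Cinder pays $1.04 × 120 = $124.80
Total = $7896.60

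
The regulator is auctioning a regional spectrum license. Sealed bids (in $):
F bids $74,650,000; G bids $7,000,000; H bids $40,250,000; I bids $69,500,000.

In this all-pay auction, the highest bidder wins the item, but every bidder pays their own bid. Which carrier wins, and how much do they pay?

F pays $74,650,000

Sorting bids: 74,650,000 (F) > 69,500,000 (I) > 40,250,000 (H) > 7,000,000 (G)
F is highest and takes the item; every bidder forfeits their bid.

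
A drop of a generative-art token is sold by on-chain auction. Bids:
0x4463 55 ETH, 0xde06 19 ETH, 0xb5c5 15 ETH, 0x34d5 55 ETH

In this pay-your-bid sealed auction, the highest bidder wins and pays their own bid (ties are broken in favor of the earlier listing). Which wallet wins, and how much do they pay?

Bids ranked: 55 (0x4463) > 55 (0x34d5) > 19 (0xde06) > 15 (0xb5c5)
Tie at 55 ETH → 0x4463 wins by tie-break.
0x4463 has the highest bid and pays exactly that: 55 ETH.

0x4463 pays 55 ETH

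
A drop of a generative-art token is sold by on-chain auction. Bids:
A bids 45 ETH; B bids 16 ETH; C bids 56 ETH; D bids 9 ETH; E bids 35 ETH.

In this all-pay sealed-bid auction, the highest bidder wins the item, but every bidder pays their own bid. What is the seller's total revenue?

All-pay sealed-bid auction: the highest bidder wins the item, but every bidder pays their own bid.
Bids ranked: 56 (C) > 45 (A) > 35 (E) > 16 (B) > 9 (D)
C wins with the top bid; all bids are sunk regardless.
Every bidder forfeits their bid regardless of winning.
Revenue = 45 + 16 + 56 + 9 + 35 = 161 ETH.

Total revenue: 161 ETH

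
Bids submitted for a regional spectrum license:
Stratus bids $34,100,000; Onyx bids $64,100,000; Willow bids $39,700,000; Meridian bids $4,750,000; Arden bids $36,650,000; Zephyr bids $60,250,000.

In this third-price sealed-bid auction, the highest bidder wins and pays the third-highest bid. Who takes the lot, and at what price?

Bids ranked: 64,100,000 (Onyx) > 60,250,000 (Zephyr) > 39,700,000 (Willow) > 36,650,000 (Arden) > 34,100,000 (Stratus) > 4,750,000 (Meridian)
Onyx wins; payment is bid #3 in the ranking = $39,700,000.

Onyx pays $39,700,000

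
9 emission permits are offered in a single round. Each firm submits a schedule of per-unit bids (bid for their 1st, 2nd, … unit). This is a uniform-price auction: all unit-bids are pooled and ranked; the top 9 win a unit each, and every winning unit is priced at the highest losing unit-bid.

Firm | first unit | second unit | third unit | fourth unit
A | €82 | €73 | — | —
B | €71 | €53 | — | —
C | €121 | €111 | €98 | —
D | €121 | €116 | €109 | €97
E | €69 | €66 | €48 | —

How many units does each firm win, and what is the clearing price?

Pooled unit-bids ranked (top 9): 121 (C-1), 121 (D-1), 116 (D-2), 111 (C-2), 109 (D-3), 98 (C-3), 97 (D-4), 82 (A-1), 73 (A-2)
First bid not allocated: €71.
Allocation: A 2, C 3, D 4.

A 2, C 3, D 4; clearing price €71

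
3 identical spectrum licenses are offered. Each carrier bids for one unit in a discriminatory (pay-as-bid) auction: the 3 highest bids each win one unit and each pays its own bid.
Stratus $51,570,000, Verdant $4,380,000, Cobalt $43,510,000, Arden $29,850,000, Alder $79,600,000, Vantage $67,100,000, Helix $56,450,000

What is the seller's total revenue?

Ordering the bids: 79,600,000 (Alder), 67,100,000 (Vantage), 56,450,000 (Helix), 51,570,000 (Stratus), 43,510,000 (Cobalt), …
The 3 highest are Alder, Vantage, Helix.
Total revenue = 79,600,000 + 67,100,000 + 56,450,000 = $203,150,000.

Total revenue: $203,150,000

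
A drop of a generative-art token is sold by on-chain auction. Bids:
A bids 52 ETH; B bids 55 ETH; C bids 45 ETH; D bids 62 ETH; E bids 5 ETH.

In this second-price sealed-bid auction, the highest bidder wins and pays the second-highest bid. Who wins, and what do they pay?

Rule: the highest bidder wins and pays the second-highest bid.
Sorting bids: 62 (D) > 55 (B) > 52 (A) > 45 (C) > 5 (E)
D wins with the highest bid; price is set by the runner-up at 55 ETH.

D pays 55 ETH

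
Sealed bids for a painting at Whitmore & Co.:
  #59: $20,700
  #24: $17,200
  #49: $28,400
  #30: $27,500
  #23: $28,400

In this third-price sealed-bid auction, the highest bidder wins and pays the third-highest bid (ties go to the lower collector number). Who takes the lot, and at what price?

Bids ranked: 28,400 (#23) > 28,400 (#49) > 27,500 (#30) > 20,700 (#59) > 17,200 (#24)
#23 and #49 tie at $28,400; tie-break gives it to #23.
#23 is highest; pays the third-highest bid, $27,500.

#23 pays $27,500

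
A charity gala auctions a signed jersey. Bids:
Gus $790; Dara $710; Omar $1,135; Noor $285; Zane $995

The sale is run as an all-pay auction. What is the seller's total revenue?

Total revenue: $3,915

Bids in order: 1,135 (Omar) > 995 (Zane) > 790 (Gus) > 710 (Dara) > 285 (Noor)
Omar wins with the top bid; all bids are sunk regardless.
Every bidder forfeits their bid regardless of winning.
Revenue = 790 + 710 + 1,135 + 285 + 995 = $3,915.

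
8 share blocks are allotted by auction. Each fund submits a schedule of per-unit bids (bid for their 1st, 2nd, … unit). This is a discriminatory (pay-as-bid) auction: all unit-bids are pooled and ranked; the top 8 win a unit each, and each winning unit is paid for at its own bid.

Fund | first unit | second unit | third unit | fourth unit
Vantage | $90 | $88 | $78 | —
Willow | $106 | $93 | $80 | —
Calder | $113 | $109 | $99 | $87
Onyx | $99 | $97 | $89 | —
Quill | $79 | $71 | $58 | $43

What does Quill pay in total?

Merging the schedules and taking the best 8: 113 (Calder-1), 109 (Calder-2), 106 (Willow-1), 99 (Calder-3), 99 (Onyx-1), 97 (Onyx-2), 93 (Willow-2), 90 (Vantage-1)
Next rejected bid: $89 (not a price — pay-as-bid).
Quill wins no units.

Quill pays $0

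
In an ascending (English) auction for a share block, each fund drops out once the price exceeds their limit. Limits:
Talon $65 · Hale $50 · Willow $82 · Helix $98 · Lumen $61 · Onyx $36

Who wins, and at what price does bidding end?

Limits ranked: 98 (Helix) > 82 (Willow) > 65 (Talon) > 61 (Lumen) > 50 (Hale) > 36 (Onyx)
Willow is the last rival to drop out, at $82; Helix remains and wins at that price.

Helix wins at $82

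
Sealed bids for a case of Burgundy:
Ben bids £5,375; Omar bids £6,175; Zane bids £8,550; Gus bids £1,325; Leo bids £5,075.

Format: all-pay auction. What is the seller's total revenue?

Bids in order: 8,550 (Zane) > 6,175 (Omar) > 5,375 (Ben) > 5,075 (Leo) > 1,325 (Gus)
Every bidder forfeits their bid regardless of winning.
Revenue = 5,375 + 6,175 + 8,550 + 1,325 + 5,075 = £26,500.

Total revenue: £26,500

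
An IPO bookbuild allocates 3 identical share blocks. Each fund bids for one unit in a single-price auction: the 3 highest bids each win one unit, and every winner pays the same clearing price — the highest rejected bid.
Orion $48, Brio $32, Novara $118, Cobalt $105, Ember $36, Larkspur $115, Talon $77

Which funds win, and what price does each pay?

Bids ranked high→low: 118 (Novara), 115 (Larkspur), 105 (Cobalt), 77 (Talon), 48 (Orion), …
Winners (3 units): Novara, Larkspur, Cobalt.
Clearing price = highest rejected bid = $77.

Novara, Larkspur, Cobalt; each pays $77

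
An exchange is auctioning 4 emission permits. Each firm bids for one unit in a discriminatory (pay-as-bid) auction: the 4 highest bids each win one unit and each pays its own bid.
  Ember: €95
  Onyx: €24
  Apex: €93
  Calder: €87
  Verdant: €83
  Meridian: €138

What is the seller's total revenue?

Total revenue: €413

Sorting: 138 (Meridian), 95 (Ember), 93 (Apex), 87 (Calder), 83 (Verdant), 24 (Onyx)
Top 4: Meridian, Ember, Apex, Calder.
Total revenue = 138 + 95 + 93 + 87 = €413.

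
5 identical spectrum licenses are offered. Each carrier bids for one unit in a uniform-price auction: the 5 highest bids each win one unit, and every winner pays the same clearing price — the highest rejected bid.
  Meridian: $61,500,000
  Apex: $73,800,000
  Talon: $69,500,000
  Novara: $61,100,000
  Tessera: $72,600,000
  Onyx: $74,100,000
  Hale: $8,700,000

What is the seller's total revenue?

Total revenue: $305,500,000

Sorting: 74,100,000 (Onyx), 73,800,000 (Apex), 72,600,000 (Tessera), 69,500,000 (Talon), 61,500,000 (Meridian), 61,100,000 (Novara), 8,700,000 (Hale)
The 5 highest are Onyx, Apex, Tessera, Talon, Meridian.
First losing bid is Novara's $61,100,000, which sets the uniform price.
Total revenue = 5 × $61,100,000 = $305,500,000.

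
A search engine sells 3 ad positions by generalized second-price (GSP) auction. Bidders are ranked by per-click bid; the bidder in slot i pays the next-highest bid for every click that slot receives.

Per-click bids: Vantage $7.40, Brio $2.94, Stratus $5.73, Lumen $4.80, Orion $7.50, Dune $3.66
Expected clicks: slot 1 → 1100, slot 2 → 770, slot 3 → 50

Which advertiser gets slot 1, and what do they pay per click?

Sorting advertisers: $7.50 (Orion) > $7.40 (Vantage) > $5.73 (Stratus) > $4.80 (Lumen) > …
Slot 1 goes to the first-ranked bidder, Orion, who pays the next bid down: $7.40/click.

Orion; $7.40 per click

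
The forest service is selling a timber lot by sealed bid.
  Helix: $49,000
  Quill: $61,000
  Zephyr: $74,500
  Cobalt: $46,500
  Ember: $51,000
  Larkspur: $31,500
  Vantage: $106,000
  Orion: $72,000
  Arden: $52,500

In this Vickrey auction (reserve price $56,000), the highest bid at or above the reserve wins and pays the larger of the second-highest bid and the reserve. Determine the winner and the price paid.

Rule: the highest bid at or above the reserve wins and pays the larger of the second-highest bid and the reserve.
Sorting bids: 106,000 (Vantage) > 74,500 (Zephyr) > 72,000 (Orion) > 61,000 (Quill) > 52,500 (Arden) > 51,000 (Ember) > …
Vantage has the top bid at or above the reserve ($106,000).
max(second-highest $74,500, reserve $56,000) = $74,500; the reserve does not bind.

Vantage pays $74,500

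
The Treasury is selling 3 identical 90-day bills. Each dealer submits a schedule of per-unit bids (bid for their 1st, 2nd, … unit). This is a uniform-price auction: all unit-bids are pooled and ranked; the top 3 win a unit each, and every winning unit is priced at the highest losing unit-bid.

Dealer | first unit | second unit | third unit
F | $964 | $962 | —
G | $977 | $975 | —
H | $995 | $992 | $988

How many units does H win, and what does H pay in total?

H: 3 units, pays $2,931

All unit-bids, highest first — top 3: 995 (H-1), 992 (H-2), 988 (H-3)
Highest rejected unit-bid = $977.
H wins 3 unit(s) at $977 each.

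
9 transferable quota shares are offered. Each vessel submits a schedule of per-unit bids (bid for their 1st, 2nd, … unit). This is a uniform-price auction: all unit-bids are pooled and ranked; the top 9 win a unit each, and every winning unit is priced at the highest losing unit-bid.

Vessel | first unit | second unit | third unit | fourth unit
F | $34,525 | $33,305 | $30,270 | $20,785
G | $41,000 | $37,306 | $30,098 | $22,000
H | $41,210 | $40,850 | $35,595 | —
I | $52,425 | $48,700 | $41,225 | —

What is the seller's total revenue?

Total revenue: $299,745

Pooled unit-bids ranked (top 9): 52,425 (I-1), 48,700 (I-2), 41,225 (I-3), 41,210 (H-1), 41,000 (G-1), 40,850 (H-2), 37,306 (G-2), 35,595 (H-3), 34,525 (F-1)
Highest rejected unit-bid = $33,305.
Allocation: F 1, G 2, H 3, I 3. Every unit priced at $33,305.
Revenue = 9 × 33,305 = $299,745.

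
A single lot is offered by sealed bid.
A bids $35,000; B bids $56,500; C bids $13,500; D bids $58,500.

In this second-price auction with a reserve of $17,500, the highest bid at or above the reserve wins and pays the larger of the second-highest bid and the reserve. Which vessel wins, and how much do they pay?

Second-price auction with a reserve of $17,500: the highest bid at or above the reserve wins and pays the larger of the second-highest bid and the reserve.
Bids ranked: 58,500 (D) > 56,500 (B) > 35,000 (A) > 13,500 (C)
D has the top bid at or above the reserve ($58,500).
Second-highest bid $56,500 exceeds the reserve $17,500 → payment $56,500.

D pays $56,500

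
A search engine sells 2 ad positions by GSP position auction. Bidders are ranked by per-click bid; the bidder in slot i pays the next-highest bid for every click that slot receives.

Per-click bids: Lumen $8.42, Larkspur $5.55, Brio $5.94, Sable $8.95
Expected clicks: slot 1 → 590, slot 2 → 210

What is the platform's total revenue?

Total revenue: $6215.20

Per-click bids in order: $8.95 (Sable) > $8.42 (Lumen) > $5.94 (Brio) > …
Slot 1: Sable pays $8.42 × 590 = $4967.80
Slot 2: Lumen pays $5.94 × 210 = $1247.40
Total = $6215.20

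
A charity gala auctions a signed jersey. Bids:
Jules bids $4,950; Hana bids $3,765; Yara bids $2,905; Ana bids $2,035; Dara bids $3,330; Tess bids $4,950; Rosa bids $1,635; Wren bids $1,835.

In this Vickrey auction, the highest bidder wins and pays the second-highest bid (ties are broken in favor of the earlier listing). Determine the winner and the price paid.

Jules pays $4,950

Rule: the highest bidder wins and pays the second-highest bid.
Bids in order: 4,950 (Jules) > 4,950 (Tess) > 3,765 (Hana) > 3,330 (Dara) > 2,905 (Yara) > 2,035 (Ana) > …
Jules and Tess tie at $4,950; tie-break gives it to Jules.
Jules is highest; pays the second-highest bid, $4,950.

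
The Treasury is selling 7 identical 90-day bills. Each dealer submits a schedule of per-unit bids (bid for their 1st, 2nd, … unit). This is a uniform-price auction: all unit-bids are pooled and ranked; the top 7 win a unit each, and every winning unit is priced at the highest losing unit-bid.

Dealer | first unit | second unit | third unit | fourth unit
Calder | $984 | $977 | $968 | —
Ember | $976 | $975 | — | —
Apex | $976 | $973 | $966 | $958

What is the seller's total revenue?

Pooled unit-bids ranked (top 7): 984 (Calder-1), 977 (Calder-2), 976 (Ember-1), 976 (Apex-1), 975 (Ember-2), 973 (Apex-2), 968 (Calder-3)
The (k+1)-th unit-bid is $966.
Allocation: Apex 2, Calder 3, Ember 2. Every unit priced at $966.
Revenue = 7 × 966 = $6,762.

Total revenue: $6,762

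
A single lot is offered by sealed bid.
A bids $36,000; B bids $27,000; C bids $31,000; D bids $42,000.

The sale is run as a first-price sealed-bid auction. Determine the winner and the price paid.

D pays $42,000

Sorting bids: 42,000 (D) > 36,000 (A) > 31,000 (C) > 27,000 (B)
D is highest → pays own bid, $42,000.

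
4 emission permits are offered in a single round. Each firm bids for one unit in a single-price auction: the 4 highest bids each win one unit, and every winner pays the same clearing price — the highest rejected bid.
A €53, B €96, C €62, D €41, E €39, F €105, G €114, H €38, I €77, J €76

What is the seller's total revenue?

Total revenue: €304

Ordering the bids: 114 (G), 105 (F), 96 (B), 77 (I), 76 (J), 62 (C), …
Top 4: G, F, B, I.
Highest unsuccessful bid: €76 → clearing price.
Total revenue = 4 × €76 = €304.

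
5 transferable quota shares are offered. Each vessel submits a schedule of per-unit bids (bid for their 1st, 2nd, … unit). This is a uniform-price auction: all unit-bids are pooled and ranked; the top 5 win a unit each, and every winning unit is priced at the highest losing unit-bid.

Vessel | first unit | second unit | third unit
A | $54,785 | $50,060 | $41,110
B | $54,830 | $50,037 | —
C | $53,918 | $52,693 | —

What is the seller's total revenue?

Total revenue: $250,185

Pooled unit-bids ranked (top 5): 54,830 (B-1), 54,785 (A-1), 53,918 (C-1), 52,693 (C-2), 50,060 (A-2)
First bid not allocated: $50,037.
Allocation: A 2, B 1, C 2. Every unit priced at $50,037.
Revenue = 5 × 50,037 = $250,185.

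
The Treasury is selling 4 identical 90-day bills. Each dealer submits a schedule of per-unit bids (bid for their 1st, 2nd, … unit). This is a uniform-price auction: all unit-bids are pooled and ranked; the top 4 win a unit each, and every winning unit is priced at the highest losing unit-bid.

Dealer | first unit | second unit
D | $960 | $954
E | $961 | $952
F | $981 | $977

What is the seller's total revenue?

Total revenue: $3,816

Pooled unit-bids ranked (top 4): 981 (F-1), 977 (F-2), 961 (E-1), 960 (D-1)
First bid not allocated: $954.
Allocation: D 1, E 1, F 2. Every unit priced at $954.
Revenue = 4 × 954 = $3,816.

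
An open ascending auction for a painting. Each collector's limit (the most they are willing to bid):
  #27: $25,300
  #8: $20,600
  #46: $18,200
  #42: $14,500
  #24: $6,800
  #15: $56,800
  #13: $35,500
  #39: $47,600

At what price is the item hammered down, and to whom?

#15 wins at $47,600

Open ascending-bid auction: the price rises until one bidder remains; the winner pays the price at which the last rival dropped out.
Limits ranked: 56,800 (#15) > 47,600 (#39) > 35,500 (#13) > 25,300 (#27) > 20,600 (#8) > 18,200 (#46) > …
Once the price passes $47,600, only #15 is left; the hammer falls at #39's limit of $47,600.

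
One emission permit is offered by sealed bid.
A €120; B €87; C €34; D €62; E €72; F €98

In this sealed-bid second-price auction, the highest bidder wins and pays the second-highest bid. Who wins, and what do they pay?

Bids in order: 120 (A) > 98 (F) > 87 (B) > 72 (E) > 62 (D) > 34 (C)
Second-price: A pays F's bid of €98.

A pays €98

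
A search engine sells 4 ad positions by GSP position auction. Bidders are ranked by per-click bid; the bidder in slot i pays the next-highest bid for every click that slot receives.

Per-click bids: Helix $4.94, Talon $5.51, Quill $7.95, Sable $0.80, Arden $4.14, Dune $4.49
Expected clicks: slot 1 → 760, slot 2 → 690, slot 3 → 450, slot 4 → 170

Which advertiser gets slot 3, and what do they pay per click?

Sorting advertisers: $7.95 (Quill) > $5.51 (Talon) > $4.94 (Helix) > $4.49 (Dune) > $4.14 (Arden) > …
Slot 3 goes to the third-ranked bidder, Helix, who pays the next bid down: $4.49/click.

Helix; $4.49 per click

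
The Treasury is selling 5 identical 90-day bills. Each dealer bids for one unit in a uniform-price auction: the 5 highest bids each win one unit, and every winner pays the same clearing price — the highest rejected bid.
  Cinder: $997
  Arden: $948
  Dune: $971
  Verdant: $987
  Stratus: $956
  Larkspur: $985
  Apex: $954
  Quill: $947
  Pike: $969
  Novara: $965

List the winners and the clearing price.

Bids ranked high→low: 997 (Cinder), 987 (Verdant), 985 (Larkspur), 971 (Dune), 969 (Pike), 965 (Novara), 956 (Stratus), …
The 5 highest are Cinder, Verdant, Larkspur, Dune, Pike.
Clearing price = highest rejected bid = $965.

Cinder, Verdant, Larkspur, Dune, Pike; each pays $965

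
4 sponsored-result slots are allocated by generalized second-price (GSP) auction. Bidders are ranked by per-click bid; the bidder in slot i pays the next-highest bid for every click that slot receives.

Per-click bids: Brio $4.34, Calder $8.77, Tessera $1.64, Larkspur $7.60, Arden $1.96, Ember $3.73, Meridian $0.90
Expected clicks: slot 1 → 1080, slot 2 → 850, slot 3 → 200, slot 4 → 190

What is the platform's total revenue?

Per-click bids in order: $8.77 (Calder) > $7.60 (Larkspur) > $4.34 (Brio) > $3.73 (Ember) > $1.96 (Arden) > …
Slot 1: Calder pays $7.60 × 1080 = $8208.00
Slot 2: Larkspur pays $4.34 × 850 = $3689.00
Slot 3: Brio pays $3.73 × 200 = $746.00
Slot 4: Ember pays $1.96 × 190 = $372.40
Total = $13015.40

Total revenue: $13015.40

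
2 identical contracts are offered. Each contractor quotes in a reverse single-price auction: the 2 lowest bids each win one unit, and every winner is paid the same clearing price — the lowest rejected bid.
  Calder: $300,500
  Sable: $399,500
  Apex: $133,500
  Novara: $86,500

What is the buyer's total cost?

Total cost: $601,000

Ordering the bids: 86,500 (Novara), 133,500 (Apex), 300,500 (Calder), 399,500 (Sable)
The 2 lowest are Novara, Apex.
First losing bid is Calder's $300,500, which sets the uniform price.
Total cost = 2 × $300,500 = $601,000.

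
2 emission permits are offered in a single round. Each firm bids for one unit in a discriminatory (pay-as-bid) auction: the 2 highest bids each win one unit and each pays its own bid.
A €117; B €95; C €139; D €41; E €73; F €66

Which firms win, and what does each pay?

Bids ranked high→low: 139 (C), 117 (A), 95 (B), 73 (E), …
The 2 highest are C, A.
Each winner pays its own bid: C €139, A €117.

C €139, A €117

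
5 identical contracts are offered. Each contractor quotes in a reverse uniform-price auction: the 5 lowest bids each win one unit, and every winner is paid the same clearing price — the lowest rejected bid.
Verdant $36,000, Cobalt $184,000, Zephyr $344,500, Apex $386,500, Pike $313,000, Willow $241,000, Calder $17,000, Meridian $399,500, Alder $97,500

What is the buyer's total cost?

Total cost: $1,565,000

Ordering the bids: 17,000 (Calder), 36,000 (Verdant), 97,500 (Alder), 184,000 (Cobalt), 241,000 (Willow), 313,000 (Pike), 344,500 (Zephyr), …
Winners (5 units): Calder, Verdant, Alder, Cobalt, Willow.
Clearing price = lowest rejected bid = $313,000.
Total cost = 5 × $313,000 = $1,565,000.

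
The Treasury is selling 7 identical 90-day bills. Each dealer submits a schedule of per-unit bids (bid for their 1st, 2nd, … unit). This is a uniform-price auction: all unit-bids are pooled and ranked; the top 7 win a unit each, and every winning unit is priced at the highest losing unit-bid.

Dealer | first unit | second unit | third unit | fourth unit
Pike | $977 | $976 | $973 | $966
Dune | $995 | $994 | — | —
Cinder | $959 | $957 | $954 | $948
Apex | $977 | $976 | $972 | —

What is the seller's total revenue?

Total revenue: $6,804

Pooled unit-bids ranked (top 7): 995 (Dune-1), 994 (Dune-2), 977 (Pike-1), 977 (Apex-1), 976 (Pike-2), 976 (Apex-2), 973 (Pike-3)
Highest rejected unit-bid = $972.
Allocation: Apex 2, Dune 2, Pike 3. Every unit priced at $972.
Revenue = 7 × 972 = $6,804.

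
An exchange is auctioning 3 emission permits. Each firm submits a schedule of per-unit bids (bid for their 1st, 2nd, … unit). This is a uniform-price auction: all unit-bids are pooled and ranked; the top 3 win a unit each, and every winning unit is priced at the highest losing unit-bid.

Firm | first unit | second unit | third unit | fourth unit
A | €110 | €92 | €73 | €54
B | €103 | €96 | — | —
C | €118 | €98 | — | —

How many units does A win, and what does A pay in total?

All unit-bids, highest first — top 3: 118 (C-1), 110 (A-1), 103 (B-1)
Highest rejected unit-bid = €98.
A wins 1 unit(s) at €98 each.

A: 1 unit, pays €98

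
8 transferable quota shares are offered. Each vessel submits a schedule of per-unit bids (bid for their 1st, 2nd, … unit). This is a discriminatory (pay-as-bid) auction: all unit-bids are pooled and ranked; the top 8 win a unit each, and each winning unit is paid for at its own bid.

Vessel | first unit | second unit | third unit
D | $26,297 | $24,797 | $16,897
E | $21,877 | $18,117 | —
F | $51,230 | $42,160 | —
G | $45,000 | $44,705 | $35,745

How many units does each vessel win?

Merging the schedules and taking the best 8: 51,230 (F-1), 45,000 (G-1), 44,705 (G-2), 42,160 (F-2), 35,745 (G-3), 26,297 (D-1), 24,797 (D-2), 21,877 (E-1)
Next rejected bid: $18,117 (not a price — pay-as-bid).
Allocation: D 2, E 1, F 2, G 3.

D 2, E 1, F 2, G 3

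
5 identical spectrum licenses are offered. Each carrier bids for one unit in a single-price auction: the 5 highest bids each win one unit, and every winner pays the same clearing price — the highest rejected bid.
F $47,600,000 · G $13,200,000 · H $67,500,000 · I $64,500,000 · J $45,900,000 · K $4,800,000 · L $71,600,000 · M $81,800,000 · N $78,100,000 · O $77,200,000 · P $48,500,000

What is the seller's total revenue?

Sorting: 81,800,000 (M), 78,100,000 (N), 77,200,000 (O), 71,600,000 (L), 67,500,000 (H), 64,500,000 (I), 48,500,000 (P), …
The 5 highest are M, N, O, L, H.
First losing bid is I's $64,500,000, which sets the uniform price.
Total revenue = 5 × $64,500,000 = $322,500,000.

Total revenue: $322,500,000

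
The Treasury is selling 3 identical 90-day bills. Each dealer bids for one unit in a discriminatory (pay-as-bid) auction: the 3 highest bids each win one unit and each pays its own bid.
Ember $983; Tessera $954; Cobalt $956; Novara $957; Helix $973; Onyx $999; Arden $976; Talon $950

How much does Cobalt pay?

Cobalt pays $0

Sorting: 999 (Onyx), 983 (Ember), 976 (Arden), 973 (Helix), 957 (Novara), …
The 3 highest are Onyx, Ember, Arden.
Cobalt does not win → $0.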